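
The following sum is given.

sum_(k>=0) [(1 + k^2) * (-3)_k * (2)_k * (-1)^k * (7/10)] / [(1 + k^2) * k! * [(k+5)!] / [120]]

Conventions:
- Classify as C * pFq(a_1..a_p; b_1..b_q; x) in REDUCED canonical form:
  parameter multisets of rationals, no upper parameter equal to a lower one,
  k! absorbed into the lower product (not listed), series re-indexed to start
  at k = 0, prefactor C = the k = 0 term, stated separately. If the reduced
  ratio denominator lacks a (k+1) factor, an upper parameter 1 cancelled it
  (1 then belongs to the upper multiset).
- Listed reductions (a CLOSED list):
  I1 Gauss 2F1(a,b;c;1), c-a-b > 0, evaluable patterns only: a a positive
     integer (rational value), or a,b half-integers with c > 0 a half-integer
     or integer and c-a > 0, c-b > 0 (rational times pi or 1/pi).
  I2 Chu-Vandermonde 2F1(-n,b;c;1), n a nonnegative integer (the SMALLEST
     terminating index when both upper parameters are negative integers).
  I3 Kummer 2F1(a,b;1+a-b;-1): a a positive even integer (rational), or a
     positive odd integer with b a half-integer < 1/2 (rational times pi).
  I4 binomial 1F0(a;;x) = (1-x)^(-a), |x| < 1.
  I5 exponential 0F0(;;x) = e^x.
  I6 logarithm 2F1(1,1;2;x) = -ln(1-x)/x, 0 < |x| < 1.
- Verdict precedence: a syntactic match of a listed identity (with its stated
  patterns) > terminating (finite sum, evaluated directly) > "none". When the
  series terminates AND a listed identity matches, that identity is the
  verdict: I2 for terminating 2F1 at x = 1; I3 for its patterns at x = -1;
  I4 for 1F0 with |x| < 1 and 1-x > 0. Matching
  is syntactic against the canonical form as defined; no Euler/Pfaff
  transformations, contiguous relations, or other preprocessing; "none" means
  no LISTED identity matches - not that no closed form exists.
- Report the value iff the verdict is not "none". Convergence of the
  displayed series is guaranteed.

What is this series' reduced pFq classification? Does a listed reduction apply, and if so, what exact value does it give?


Prefactor 7/10, argument -1: 2F1 with upper {-3, 2} over lower {6}. Verdict: this is Kummer's theorem (I3) (x = -1; c = 6 equals 1+a-b for upper {-3, 2}: listed pattern). Sum: 7/4.

Key step: from the first term 7/10: the denominator's factorial ratio (C = 7/10, x = -1) is a lower Pochhammer.
Ratio: r(k) = (-1) * (k-3) (k+2) / [(k+6) (k+1)] - rational in k. x = (-1); t_0 = 7/10; negate the roots.


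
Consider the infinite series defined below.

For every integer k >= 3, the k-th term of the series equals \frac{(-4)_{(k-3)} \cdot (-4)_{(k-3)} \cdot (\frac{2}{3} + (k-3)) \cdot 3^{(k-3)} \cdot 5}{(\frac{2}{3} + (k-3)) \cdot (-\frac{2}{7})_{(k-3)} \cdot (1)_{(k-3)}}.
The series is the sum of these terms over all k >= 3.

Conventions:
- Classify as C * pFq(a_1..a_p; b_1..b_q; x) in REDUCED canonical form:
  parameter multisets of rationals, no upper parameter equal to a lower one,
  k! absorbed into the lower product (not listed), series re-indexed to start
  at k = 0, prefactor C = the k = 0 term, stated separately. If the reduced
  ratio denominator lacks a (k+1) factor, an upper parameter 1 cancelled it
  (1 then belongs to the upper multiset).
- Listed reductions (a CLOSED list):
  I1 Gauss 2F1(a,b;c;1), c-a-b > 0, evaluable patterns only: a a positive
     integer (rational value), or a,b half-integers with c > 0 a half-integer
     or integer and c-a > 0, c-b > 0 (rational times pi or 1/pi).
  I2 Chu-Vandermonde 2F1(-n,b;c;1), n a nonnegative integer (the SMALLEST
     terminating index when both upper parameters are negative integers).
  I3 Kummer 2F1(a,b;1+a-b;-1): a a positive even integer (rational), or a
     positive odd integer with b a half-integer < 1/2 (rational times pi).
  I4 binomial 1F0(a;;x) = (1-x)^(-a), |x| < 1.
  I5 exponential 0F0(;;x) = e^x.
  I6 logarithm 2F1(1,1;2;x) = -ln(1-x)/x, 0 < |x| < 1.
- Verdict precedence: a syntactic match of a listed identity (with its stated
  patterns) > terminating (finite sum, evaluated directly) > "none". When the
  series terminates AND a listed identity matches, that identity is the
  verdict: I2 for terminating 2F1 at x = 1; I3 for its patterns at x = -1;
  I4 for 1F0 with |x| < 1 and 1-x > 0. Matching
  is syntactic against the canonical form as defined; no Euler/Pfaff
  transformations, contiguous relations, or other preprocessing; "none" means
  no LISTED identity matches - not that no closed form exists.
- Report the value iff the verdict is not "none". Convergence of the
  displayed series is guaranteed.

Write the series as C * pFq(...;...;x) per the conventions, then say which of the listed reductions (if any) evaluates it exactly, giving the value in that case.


Classification (C = 5): 2F1 with upper {-4, -4}, lower {-\frac{2}{7}}, argument x = 3. Verdict: terminating - upper parameter -4 makes this a finite sum (last index 4), evaluated exactly. Sum: -\frac{1215826}{19}.

Key observation: t_0 being 5, the factor k + 2/3 cancels (top and bottom), leaving C = 5.
Ratio: r(k) = 3 * (k-4) (k-4) / [(k-\frac{2}{7}) (k+1)] - poly over poly, x = 3 from leading terms; C = 5 at k = 0.


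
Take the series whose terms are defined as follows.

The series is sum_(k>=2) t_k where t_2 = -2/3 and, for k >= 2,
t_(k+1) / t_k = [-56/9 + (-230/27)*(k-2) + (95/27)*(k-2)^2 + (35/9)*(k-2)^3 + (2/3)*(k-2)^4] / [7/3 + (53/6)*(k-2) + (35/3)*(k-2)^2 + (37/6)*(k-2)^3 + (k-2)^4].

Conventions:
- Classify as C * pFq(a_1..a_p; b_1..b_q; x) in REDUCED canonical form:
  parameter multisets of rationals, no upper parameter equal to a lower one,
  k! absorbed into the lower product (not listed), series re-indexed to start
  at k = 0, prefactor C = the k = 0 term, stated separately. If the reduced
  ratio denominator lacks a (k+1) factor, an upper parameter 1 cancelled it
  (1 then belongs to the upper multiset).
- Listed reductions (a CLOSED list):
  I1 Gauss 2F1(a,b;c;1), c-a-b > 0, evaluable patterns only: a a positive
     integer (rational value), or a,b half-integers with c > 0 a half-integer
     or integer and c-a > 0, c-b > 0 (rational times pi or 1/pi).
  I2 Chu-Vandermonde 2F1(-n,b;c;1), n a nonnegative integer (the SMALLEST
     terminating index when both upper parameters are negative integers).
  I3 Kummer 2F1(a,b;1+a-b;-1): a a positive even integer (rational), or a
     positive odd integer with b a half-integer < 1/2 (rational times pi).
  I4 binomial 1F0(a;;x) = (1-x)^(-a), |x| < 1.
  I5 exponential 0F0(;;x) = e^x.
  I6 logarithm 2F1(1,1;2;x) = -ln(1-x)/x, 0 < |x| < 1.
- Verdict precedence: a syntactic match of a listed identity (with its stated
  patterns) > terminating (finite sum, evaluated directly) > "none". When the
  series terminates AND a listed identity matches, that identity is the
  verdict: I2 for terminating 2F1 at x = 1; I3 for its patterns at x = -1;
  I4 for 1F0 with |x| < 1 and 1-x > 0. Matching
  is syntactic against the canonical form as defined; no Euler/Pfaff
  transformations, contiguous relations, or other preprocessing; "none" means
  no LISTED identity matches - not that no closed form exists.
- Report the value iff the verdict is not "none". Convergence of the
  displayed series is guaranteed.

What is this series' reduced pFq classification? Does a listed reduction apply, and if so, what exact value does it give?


At argument 2/3: a 2F1 with upper {-4/3, 3}, lower {1}, scaled by C = -2/3. Verdict: none. A 2F1 with upper {-4/3, 3} fits none of I1-I6 at x = 2/3; the sum runs forever.

Key observation: from the first term -2/3: the expanded ratio factors over Q; C = -2/3, roots give parameters.
Term ratio: r(k) = (2/3) * (k-4/3) (k+3) / [(k+1) (k+1)] - poly over poly, x = (2/3) from leading terms; C = -2/3 at k = 0.


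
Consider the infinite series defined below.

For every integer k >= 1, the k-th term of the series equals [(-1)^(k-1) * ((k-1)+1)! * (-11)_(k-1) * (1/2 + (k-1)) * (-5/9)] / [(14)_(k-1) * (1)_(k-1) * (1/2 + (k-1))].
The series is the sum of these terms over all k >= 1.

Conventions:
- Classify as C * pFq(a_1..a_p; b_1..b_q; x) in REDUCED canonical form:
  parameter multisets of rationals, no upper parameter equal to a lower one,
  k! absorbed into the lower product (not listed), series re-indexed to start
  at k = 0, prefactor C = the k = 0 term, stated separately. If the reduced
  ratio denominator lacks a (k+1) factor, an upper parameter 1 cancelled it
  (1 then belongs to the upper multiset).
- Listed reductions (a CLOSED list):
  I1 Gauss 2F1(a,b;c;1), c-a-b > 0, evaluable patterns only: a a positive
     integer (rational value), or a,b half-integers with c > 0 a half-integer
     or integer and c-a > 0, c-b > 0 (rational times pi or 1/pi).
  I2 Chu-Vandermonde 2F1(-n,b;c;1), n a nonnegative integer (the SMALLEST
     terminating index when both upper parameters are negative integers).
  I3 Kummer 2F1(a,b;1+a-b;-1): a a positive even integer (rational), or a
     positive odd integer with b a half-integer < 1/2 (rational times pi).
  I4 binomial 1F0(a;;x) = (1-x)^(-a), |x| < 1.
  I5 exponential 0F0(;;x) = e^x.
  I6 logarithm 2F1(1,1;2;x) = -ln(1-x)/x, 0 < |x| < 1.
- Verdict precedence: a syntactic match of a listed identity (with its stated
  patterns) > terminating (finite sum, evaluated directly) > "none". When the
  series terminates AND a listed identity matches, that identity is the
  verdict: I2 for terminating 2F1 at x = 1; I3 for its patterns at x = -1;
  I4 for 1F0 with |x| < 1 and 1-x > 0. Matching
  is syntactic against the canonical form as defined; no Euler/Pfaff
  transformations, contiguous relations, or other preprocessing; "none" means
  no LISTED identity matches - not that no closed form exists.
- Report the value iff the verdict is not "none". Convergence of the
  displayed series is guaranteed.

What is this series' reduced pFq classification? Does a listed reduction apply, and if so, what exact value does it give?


At argument -1: a 2F1 with upper {-11, 2}, lower {14}, scaled by C = -5/9. Verdict at x = -1: Kummer (I3) matches (x = -1; c = 14 equals 1+a-b for upper {-11, 2}: listed pattern). Its exact value is -65/18.

First insight: t_0 being -5/9, the factor k + 1/2 cancels (top and bottom), leaving prefactor -5/9.
Step ratio: r(k) = (-1) * (k-11) (k+2) / [(k+14) (k+1)] - rational in k. x = (-1); t_0 = -5/9; negate the roots.


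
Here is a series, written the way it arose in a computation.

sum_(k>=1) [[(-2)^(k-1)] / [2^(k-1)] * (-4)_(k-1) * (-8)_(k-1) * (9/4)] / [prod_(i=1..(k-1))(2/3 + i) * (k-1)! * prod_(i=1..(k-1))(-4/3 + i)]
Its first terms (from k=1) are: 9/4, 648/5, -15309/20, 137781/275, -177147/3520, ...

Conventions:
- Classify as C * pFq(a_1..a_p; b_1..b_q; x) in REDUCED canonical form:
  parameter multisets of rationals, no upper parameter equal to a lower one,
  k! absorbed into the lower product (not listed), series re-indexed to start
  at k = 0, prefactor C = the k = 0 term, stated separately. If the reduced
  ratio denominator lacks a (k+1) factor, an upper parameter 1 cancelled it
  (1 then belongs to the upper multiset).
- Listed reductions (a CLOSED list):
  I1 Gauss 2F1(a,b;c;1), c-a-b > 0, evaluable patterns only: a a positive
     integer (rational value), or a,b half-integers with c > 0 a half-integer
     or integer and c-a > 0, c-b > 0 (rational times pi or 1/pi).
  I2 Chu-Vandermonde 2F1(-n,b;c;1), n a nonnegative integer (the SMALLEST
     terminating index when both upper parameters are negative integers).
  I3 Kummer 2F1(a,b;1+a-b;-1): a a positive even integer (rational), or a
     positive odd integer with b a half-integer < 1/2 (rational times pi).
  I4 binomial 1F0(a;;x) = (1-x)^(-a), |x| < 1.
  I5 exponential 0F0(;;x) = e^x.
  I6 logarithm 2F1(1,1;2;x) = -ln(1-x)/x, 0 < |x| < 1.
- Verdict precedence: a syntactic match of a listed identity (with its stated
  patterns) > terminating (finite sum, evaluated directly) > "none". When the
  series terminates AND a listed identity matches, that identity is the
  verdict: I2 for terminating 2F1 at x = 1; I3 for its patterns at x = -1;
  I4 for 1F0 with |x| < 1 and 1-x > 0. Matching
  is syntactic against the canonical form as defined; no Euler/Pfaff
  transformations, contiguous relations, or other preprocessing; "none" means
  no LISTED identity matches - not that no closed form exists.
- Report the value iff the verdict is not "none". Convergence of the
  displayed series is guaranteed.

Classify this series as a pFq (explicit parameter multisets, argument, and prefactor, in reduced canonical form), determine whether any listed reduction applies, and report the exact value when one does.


The series (x = -1) is 2F2: upper {-8, -4}, lower {-1/3, 5/3}, prefactor 9/4. Verdict: terminating. (-4)_k vanishes past k = 4, leaving a 5-term sum, computed directly. Value: -3219111/17600.

Structural cue: from the first term 9/4: the lower running product (C = 9/4) is a rising factorial.
Ratio: r(k) = (-1) * (k-8) (k-4) / [(k-1/3) (k+5/3) (k+1)] - poly over poly, x = (-1) from leading terms; C = 9/4 at k = 0.


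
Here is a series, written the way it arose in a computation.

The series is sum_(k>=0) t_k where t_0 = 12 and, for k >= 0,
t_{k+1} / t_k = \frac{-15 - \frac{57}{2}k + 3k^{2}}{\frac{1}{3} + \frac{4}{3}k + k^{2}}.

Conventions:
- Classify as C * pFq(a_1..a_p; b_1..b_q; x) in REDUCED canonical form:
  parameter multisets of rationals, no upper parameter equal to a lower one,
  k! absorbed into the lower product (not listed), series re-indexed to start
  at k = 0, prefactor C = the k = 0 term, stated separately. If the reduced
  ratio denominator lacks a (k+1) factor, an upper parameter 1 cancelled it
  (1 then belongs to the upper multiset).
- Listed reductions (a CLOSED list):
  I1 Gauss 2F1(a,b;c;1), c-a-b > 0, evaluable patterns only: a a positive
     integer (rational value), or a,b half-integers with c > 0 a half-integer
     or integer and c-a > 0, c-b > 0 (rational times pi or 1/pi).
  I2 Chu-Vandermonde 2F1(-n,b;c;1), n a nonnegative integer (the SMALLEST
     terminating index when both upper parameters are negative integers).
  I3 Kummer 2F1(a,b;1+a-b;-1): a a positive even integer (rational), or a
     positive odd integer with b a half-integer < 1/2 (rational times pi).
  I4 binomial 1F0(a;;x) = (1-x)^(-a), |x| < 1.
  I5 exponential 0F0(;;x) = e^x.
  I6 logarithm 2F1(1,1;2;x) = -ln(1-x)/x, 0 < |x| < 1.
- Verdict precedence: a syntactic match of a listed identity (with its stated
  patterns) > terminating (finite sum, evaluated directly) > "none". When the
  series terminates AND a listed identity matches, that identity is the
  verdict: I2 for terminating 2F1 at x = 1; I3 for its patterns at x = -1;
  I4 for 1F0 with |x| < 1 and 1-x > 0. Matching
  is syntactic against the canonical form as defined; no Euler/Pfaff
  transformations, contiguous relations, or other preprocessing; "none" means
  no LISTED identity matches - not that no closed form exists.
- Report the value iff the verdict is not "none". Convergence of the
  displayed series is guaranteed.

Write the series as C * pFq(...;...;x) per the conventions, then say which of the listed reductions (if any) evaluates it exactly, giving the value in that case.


With C = 12: the canonical form is 2F1(-10, \frac{1}{2}; \frac{1}{3}; 3). Verdict: terminating - upper -10 stops the sum at k = 10; the 11 terms are added exactly. Value: \frac{66197168345877}{2266234880}.

The tell: x = 3 and the expanded ratio factors over Q; C = 12, roots give parameters.
Term ratio: r(k) = 3 * (k-10) (k+\frac{1}{2}) / [(k+\frac{1}{3}) (k+1)] - rational; roots negated = parameters, x = 3, C = 12.


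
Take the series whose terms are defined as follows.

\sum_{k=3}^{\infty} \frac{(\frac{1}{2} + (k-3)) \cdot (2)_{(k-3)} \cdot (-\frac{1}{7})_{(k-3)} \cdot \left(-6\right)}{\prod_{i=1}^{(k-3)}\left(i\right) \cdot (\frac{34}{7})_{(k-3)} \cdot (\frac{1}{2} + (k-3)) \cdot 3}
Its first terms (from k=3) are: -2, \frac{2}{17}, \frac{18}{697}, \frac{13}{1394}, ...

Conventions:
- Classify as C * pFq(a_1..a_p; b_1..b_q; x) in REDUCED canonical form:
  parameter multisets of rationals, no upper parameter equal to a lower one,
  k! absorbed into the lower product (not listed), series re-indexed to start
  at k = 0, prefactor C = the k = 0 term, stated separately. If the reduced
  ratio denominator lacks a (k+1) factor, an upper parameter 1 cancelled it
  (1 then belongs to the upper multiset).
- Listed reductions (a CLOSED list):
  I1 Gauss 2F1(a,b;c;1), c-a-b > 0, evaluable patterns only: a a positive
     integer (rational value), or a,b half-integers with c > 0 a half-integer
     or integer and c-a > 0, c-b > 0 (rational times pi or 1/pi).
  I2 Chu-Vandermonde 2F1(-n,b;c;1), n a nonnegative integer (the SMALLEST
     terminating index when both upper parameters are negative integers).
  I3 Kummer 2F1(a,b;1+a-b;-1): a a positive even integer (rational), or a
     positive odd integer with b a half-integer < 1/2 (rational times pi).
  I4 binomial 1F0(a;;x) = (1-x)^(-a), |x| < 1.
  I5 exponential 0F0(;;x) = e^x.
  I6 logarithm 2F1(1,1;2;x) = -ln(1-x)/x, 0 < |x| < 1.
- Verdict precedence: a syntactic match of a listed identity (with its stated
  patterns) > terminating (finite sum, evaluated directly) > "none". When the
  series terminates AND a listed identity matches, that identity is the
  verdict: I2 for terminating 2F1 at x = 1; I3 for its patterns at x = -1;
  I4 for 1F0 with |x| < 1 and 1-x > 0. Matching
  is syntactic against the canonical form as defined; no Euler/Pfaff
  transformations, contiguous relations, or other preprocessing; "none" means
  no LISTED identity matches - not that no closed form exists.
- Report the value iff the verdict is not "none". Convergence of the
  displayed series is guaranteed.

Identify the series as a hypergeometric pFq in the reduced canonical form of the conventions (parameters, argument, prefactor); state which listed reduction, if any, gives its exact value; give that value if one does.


x = 1 here; the reduced form reads 2F1, upper {-\frac{1}{7}, 2}, lower {\frac{34}{7}}, C = -2. Verdict (x = 1): the Gauss summation I1 applies (x = 1: the Gamma ratio telescopes since c-a-b = 3 > 0 and a = 2 in Z>0). Value: -\frac{90}{49}.

Key observation: from the first term -2: the product of the first k integers (prefactor -2) is k!.
Term ratio: r(k) = 1 * (k-\frac{1}{7}) (k+2) / [(k+\frac{34}{7}) (k+1)] - rational; roots negated = parameters, x = 1, C = -2.


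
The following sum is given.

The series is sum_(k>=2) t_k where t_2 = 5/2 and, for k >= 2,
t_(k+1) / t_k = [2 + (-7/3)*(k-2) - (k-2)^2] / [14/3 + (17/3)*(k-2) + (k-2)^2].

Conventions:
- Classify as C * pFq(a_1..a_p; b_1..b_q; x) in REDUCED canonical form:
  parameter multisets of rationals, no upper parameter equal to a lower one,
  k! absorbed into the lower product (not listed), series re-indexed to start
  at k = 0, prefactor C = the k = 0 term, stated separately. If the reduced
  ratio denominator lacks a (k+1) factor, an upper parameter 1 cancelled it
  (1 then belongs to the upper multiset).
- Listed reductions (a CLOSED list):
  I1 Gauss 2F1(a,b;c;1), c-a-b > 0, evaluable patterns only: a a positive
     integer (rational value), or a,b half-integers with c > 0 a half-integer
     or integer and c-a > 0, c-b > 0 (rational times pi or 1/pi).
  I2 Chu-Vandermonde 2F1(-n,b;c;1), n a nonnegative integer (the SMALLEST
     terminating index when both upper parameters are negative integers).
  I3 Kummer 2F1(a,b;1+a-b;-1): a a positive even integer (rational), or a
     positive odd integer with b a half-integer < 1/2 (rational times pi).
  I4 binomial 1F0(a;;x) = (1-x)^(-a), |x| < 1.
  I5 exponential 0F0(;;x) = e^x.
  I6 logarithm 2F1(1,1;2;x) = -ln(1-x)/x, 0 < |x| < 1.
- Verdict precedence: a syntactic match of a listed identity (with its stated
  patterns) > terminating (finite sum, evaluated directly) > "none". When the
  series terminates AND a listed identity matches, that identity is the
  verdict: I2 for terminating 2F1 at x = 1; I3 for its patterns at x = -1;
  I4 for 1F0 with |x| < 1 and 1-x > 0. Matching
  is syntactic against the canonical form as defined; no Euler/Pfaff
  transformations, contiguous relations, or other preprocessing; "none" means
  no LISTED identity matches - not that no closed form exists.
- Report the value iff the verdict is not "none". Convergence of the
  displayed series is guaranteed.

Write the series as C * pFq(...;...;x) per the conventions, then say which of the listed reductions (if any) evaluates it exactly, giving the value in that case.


The tell: t_0 = 5/2 here, and roots of the ratio polynomials (C = 5/2, x = -1) are the negated parameters.
Term ratio: r(k) = (-1) * (k-2/3) (k+3) / [(k+14/3) (k+1)] - rational in k, leading ratio (-1); with t_0 = 5/2, classification follows.

The series (x = -1) is 2F1: upper {-2/3, 3}, lower {14/3}, prefactor 5/2. Verdict: none - this 2F1 at x = -1 matches no listed pattern, and upper {-2/3, 3} holds no stopper.


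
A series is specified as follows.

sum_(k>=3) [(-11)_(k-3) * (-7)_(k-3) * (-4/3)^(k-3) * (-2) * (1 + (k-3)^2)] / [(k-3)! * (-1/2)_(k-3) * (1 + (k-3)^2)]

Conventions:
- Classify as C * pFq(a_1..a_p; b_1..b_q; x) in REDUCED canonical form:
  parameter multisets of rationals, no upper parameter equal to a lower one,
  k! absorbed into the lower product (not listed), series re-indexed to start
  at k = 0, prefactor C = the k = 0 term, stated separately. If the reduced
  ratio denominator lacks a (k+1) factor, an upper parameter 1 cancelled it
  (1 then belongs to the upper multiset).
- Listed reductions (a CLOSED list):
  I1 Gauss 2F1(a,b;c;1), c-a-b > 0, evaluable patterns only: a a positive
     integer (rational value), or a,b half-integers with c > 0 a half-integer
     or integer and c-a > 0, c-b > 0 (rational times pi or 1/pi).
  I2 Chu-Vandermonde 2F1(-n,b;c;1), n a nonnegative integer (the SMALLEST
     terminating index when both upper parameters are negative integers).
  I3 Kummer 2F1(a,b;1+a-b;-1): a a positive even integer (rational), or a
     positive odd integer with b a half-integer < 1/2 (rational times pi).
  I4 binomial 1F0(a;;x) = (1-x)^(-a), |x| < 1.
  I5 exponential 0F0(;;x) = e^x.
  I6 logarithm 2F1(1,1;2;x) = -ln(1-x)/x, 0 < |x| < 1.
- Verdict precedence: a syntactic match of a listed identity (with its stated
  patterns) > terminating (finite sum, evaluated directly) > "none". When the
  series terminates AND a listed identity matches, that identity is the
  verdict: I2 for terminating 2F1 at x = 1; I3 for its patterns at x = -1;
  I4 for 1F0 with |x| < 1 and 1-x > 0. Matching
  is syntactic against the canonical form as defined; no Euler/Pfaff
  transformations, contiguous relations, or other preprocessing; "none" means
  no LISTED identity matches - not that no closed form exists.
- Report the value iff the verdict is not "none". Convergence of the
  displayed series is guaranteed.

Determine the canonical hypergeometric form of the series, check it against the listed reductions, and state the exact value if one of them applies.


Prefactor -2, argument -4/3: 2F1 with upper {-11, -7} over lower {-1/2}. Verdict: terminating. With -7 upstairs the series is a 8-term polynomial sum; evaluated term by term. Sum: -135095398/2187.

The tell: t_0 = -2 here, and striking the common factor k^2 + 1 reduces the term (prefactor -2).
Adjacent-term ratio: r(k) = (-4/3) * (k-11) (k-7) / [(k-1/2) (k+1)] ; factor over Q: parameters, x = (-4/3), and C = -2.


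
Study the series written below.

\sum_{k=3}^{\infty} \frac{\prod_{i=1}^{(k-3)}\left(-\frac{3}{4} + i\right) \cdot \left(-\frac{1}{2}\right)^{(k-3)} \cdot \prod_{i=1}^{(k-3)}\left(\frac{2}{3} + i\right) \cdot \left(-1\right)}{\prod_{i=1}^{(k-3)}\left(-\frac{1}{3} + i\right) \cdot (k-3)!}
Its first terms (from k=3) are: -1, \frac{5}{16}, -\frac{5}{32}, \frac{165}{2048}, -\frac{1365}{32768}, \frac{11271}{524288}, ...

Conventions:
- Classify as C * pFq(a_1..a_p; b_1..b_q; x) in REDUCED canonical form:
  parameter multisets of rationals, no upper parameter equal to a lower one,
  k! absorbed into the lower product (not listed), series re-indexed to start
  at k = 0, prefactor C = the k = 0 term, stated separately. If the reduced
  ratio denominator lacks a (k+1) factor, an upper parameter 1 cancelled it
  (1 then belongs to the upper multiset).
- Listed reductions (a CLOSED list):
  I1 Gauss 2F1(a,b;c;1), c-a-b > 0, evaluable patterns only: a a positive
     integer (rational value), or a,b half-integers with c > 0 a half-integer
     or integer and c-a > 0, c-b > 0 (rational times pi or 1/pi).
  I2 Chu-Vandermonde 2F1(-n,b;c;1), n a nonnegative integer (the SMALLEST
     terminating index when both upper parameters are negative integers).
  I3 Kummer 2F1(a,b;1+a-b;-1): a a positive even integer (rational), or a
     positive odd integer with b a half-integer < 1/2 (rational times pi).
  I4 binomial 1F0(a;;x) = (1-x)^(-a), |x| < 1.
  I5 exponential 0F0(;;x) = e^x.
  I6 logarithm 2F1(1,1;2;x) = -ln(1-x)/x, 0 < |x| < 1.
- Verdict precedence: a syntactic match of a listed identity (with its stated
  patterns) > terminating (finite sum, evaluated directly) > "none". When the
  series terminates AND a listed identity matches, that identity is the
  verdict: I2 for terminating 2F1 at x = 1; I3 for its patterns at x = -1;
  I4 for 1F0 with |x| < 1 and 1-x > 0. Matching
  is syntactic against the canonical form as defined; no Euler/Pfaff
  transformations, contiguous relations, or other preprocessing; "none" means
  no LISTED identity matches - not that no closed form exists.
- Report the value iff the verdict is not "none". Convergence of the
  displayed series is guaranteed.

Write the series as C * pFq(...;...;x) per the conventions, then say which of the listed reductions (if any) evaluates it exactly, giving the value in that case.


Structural cue: with t_0 = -1, the running product (C = -1, x = -1/2) telescopes to a rising factorial.
Step ratio: r(k) = -\frac{1}{2} * (k+\frac{1}{4}) (k+\frac{5}{3}) / [(k+\frac{2}{3}) (k+1)] - poly over poly, x = -\frac{1}{2} from leading terms; C = -1 at k = 0.

The series (x = -\frac{1}{2}) is 2F1: upper {\frac{1}{4}, \frac{5}{3}}, lower {\frac{2}{3}}, prefactor -1. Verdict: none. No listed pattern accepts 2F1(\frac{1}{4}, \frac{5}{3}; \frac{2}{3}; -\frac{1}{2}).


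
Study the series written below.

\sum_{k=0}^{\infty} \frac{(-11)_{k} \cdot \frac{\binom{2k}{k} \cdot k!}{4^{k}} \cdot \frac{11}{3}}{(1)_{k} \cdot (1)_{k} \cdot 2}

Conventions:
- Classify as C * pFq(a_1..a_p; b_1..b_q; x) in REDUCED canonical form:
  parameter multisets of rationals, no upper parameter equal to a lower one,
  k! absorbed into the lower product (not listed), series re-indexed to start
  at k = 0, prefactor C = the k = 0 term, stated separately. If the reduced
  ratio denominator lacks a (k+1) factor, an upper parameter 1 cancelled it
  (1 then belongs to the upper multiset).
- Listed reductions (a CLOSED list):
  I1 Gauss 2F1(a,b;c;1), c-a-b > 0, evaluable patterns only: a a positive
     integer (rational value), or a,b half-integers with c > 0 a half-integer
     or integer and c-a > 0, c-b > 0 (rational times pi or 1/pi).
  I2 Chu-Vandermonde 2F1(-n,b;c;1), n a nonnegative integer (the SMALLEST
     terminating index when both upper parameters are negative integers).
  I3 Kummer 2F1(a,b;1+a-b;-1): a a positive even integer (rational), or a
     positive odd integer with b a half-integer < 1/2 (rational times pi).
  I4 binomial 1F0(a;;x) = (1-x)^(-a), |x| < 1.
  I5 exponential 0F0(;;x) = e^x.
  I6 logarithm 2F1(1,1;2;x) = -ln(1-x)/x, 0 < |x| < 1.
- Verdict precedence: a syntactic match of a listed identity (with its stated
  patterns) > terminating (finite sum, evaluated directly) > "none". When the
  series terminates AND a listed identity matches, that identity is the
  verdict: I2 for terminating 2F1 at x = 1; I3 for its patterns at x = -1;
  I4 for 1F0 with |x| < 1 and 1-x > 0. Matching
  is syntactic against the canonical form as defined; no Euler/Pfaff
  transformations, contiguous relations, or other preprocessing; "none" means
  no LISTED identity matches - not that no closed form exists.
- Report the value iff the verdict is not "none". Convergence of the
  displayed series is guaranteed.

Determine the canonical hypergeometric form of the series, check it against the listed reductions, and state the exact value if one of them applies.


Prefactor \frac{11}{6}, argument 1: 2F1 with upper {-11, \frac{1}{2}} over lower {1}. Verdict: this is the Chu-Vandermonde identity I2 (terminating 2F1 at x = 1 with n = 11, b = 1/2, c = 1). Exact value: \frac{323323}{1048576}.

Key observation: x = 1 and C(2k,k) (C = 11/6) equals 4^k (1/2)_k / k!.
Adjacent-term ratio: r(k) = 1 * (k-11) (k+\frac{1}{2}) / [(k+1) (k+1)] - rational in k, leading ratio 1; with t_0 = \frac{11}{6}, classification follows.


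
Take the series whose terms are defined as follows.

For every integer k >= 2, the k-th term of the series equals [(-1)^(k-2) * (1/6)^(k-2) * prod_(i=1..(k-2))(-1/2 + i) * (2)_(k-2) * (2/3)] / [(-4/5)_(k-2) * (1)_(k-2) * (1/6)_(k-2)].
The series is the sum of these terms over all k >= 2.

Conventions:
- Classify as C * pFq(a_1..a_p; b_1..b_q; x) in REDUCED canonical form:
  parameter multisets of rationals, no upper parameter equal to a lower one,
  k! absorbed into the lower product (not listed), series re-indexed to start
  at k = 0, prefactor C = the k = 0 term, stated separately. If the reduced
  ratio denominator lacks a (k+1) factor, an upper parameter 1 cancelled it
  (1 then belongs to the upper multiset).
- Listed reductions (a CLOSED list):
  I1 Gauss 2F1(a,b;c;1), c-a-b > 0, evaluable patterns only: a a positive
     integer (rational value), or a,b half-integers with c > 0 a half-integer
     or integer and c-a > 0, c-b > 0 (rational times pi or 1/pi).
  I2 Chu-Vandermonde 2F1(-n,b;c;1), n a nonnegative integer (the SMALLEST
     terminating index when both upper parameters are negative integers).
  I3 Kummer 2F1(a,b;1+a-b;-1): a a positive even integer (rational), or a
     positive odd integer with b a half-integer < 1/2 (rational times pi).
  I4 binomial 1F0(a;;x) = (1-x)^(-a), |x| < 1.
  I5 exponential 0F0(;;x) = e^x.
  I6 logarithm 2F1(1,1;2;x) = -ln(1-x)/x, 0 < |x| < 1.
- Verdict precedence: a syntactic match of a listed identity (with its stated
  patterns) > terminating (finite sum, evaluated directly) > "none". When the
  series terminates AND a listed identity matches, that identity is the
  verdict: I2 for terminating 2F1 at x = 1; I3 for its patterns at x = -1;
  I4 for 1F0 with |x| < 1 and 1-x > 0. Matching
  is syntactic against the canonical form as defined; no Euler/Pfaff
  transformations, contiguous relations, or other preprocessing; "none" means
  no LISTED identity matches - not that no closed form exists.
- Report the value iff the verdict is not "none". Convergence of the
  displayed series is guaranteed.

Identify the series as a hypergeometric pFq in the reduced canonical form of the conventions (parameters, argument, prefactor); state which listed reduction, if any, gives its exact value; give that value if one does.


The series (x = -1/6) is 2F2: upper {1/2, 2}, lower {-4/5, 1/6}, prefactor 2/3. Verdict: none - at argument -1/6 the multisets {1/2, 2} ; {-4/5, 1/6} match no listed identity.

Key step: from the first term 2/3: (1)_k (C = 2/3, x = -1/6) is k! itself.
Term ratio: r(k) = (-1/6) * (k+1/2) (k+2) / [(k-4/5) (k+1/6) (k+1)] - poly over poly, x = (-1/6) from leading terms; C = 2/3 at k = 0.


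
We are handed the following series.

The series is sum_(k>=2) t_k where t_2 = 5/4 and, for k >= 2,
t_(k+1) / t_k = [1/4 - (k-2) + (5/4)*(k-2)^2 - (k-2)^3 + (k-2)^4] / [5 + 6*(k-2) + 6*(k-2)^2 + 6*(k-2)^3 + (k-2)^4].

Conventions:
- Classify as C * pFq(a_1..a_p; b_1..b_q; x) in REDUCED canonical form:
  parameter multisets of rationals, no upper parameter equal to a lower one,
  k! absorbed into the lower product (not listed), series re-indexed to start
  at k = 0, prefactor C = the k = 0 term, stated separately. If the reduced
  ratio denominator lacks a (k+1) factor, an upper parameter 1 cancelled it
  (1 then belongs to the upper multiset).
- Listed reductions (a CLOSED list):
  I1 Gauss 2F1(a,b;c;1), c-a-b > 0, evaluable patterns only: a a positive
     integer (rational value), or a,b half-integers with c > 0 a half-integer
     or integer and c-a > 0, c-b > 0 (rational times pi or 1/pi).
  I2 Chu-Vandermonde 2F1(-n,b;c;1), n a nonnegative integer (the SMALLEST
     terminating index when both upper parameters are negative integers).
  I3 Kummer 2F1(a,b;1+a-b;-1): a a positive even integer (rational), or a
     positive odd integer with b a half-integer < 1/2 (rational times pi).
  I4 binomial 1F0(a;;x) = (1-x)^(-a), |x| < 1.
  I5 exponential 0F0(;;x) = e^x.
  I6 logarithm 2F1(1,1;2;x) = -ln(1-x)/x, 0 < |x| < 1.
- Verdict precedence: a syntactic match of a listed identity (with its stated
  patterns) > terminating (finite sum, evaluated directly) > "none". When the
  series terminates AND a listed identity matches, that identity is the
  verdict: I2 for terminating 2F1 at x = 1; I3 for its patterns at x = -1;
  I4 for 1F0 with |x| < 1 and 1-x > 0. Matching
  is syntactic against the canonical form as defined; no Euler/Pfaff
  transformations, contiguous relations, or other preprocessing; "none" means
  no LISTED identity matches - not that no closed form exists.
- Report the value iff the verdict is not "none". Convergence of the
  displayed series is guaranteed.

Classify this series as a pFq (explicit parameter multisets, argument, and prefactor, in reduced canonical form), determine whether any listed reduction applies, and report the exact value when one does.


Prefactor 5/4, argument 1: 2F1 with upper {-1/2, -1/2} over lower {5}. Verdict: this is Gauss (I1, half-integer pattern) (x = 1; upper {-1/2, -1/2} half-integers, c = 5 in the evaluable pattern). Hence: (16384/3969) / pi.

Key step: from the first term 5/4: the expanded ratio factors over Q; prefactor 5/4, roots give parameters.
Ratio: r(k) = 1 * (k-1/2) (k-1/2) / [(k+5) (k+1)] - rational in k. x = 1; t_0 = 5/4; negate the roots.


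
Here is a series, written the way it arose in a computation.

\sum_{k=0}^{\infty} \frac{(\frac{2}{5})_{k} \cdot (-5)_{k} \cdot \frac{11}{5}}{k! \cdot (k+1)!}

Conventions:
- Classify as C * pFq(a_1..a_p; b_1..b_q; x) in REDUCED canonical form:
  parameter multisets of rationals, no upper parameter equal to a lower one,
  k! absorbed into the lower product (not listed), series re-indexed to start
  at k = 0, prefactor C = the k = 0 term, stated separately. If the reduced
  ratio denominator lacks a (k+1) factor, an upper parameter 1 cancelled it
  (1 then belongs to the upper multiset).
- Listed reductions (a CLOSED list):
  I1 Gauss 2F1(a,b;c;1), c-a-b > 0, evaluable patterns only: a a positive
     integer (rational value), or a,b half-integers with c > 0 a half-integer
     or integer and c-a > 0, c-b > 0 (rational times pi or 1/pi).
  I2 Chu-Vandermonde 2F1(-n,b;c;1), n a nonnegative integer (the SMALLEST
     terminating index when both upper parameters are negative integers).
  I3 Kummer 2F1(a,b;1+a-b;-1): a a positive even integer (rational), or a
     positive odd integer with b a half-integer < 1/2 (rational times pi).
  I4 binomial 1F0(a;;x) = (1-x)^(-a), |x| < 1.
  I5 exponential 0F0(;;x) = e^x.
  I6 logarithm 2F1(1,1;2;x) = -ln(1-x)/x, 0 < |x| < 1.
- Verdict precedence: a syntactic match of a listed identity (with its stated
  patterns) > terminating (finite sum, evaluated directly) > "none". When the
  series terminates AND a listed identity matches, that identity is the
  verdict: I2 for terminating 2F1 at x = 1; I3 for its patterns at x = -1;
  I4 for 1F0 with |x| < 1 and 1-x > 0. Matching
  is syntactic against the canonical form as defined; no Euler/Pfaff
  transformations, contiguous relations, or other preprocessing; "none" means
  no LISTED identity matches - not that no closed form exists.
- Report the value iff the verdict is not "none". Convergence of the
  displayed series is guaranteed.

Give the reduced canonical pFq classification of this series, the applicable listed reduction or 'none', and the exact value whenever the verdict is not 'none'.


Classification (C = \frac{11}{5}): 2F1 with upper {-5, \frac{2}{5}}, lower {2}, argument x = 1. Verdict: this is Chu-Vandermonde (I2) (terminating 2F1 at x = 1 with n = 5, b = 2/5, c = 2). Value: \frac{92092}{78125}.

Key step: with t_0 = \frac{11}{5}, the denominator's factorial ratio (prefactor 11/5) is a lower Pochhammer.
Term ratio: r(k) = 1 * (k-5) (k+\frac{2}{5}) / [(k+2) (k+1)] - rational in k. x = 1; t_0 = \frac{11}{5}; negate the roots.


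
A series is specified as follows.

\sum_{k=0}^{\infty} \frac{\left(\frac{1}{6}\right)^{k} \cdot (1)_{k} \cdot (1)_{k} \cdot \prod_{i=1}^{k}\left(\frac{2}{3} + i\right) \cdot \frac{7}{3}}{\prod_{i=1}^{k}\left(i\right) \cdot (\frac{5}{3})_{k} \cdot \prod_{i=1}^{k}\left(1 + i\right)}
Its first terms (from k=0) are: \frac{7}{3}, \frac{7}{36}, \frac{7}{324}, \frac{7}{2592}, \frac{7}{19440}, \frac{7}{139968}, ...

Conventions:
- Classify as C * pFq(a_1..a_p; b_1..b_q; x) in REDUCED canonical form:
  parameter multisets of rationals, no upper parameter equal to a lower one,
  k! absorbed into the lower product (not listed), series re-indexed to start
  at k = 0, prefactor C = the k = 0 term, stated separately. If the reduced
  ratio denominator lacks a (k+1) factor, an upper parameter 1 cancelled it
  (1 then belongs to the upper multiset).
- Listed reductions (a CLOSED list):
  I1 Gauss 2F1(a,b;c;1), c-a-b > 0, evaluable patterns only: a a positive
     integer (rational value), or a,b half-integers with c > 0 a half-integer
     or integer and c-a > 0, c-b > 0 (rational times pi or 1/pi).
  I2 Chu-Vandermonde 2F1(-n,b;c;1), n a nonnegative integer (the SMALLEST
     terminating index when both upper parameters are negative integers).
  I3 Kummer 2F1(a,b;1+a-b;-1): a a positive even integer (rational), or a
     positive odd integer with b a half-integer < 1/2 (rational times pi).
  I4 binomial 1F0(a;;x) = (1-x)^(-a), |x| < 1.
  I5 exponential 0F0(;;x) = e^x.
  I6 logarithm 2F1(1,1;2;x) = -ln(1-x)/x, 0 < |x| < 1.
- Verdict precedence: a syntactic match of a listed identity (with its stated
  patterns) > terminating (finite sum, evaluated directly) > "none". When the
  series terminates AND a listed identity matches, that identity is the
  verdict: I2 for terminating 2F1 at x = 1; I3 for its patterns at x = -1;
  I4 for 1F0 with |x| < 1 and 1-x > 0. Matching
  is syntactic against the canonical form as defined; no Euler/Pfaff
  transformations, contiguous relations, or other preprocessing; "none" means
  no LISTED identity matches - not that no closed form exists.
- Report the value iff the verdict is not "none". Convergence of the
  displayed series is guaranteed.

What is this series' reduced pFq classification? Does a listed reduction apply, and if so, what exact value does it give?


At argument \frac{1}{6}: a 2F1 with upper {1, 1}, lower {2}, scaled by C = \frac{7}{3}. Verdict at x = \frac{1}{6}: the logarithmic series (I6) matches (the logarithm: parameters (1,1;2), x = \frac{1}{6}). Its exact value is \left(-14\right) \cdot \ln\left(\frac{5}{6}\right).

Key observation: t_0 being \frac{7}{3}, the running product (C = 7/3) telescopes to a rising factorial.
Ratio: r(k) = \frac{1}{6} * (k+1) (k+1) / [(k+2) (k+1)] - poly over poly, x = \frac{1}{6} from leading terms; C = \frac{7}{3} at k = 0.


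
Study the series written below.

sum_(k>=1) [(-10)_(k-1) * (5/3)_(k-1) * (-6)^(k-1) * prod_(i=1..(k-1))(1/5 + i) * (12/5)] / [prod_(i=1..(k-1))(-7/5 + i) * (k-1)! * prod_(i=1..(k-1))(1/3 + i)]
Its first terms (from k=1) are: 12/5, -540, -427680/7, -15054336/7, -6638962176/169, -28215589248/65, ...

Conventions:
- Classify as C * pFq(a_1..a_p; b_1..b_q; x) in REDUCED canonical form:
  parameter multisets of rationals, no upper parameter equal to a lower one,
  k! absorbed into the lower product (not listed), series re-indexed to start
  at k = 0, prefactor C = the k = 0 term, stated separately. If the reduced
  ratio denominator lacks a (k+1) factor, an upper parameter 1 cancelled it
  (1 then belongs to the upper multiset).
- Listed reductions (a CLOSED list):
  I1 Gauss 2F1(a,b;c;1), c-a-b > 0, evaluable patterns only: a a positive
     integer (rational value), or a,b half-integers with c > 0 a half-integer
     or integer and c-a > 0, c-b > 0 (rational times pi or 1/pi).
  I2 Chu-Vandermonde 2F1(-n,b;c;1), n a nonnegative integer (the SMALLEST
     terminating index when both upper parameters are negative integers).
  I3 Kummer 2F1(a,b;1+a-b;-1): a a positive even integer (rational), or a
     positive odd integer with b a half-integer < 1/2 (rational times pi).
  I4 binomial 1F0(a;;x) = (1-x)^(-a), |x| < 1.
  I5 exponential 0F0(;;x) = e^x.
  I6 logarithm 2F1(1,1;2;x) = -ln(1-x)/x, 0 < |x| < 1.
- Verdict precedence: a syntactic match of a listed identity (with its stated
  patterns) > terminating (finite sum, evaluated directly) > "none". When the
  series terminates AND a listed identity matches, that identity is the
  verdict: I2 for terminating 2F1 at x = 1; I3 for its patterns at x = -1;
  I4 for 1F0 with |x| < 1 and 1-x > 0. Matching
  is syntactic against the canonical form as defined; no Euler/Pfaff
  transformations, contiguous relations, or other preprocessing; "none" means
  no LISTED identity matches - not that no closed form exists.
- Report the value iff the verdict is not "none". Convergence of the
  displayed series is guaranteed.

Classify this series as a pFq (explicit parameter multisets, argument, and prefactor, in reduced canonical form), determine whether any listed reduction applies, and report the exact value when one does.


Canonical form: C = 12/5 times 3F2 with upper {-10, 6/5, 5/3}, lower {-2/5, 4/3}, x = -6. Verdict: terminating. With -10 upstairs the series is a 11-term polynomial sum; evaluated term by term. Sum: -1886254586695037276448/10559132675.

The tell: t_0 being 12/5, the lower running product (C = 12/5, x = -6) is a rising factorial.
Step ratio: r(k) = (-6) * (k-10) (k+6/5) (k+5/3) / [(k-2/5) (k+4/3) (k+1)] ; factor over Q: parameters, x = (-6), and C = 12/5.
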